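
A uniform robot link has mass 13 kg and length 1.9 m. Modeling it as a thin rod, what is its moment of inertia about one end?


I = (1/3) * m * L^2
= (1/3) * 13 * 1.9^2
= 0.333333 * 13 * 3.61
= 15.6433 kg*m^2


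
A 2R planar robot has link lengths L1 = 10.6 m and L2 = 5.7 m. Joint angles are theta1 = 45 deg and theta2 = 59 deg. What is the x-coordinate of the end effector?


Convert angles to radians: theta1 = 0.7854, theta2 = 1.0297
x = L1*cos(theta1) + L2*cos(theta1+theta2)
x = 7.4953 + -1.379
x = 6.1164


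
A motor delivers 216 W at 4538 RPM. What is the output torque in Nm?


omega = 4538 * 2*pi/60 = 475.2182 rad/s
tau = P / omega = 216 / 475.2182
= 0.4545 Nm


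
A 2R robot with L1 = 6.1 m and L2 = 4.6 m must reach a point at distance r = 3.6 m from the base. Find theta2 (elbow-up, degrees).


cos(theta2) = (r^2 - L1^2 - L2^2) / (2*L1*L2)
cos(theta2) = (12.96 - 37.21 - 21.16) / 56.12
cos(theta2) = -0.809159
theta2 = 144.0138 degrees


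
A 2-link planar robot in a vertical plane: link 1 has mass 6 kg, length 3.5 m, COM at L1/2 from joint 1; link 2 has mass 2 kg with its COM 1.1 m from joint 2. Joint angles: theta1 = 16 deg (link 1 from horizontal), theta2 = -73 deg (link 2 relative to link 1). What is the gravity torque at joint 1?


Horizontal distance from joint 1 to link-1 COM:
  x_c1 = (L1/2)*cos(t1) = 1.75 * 0.9613 = 1.6822 m
Horizontal distance from joint 1 to link-2 COM:
  x_c2 = L1*cos(t1) + Lc2*cos(t1+t2)
       = 3.5*0.9613 + 1.1*0.5446 = 3.9635 m
tau1 = m1*g*x_c1 + m2*g*x_c2
     = 6*9.81*1.6822 + 2*9.81*3.9635
     = 99.0148 + 77.7642
     = 176.779 Nm


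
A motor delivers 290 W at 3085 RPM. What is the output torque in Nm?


omega = 3085 * 2*pi/60 = 323.0604 rad/s
tau = P / omega = 290 / 323.0604
= 0.8977 Nm


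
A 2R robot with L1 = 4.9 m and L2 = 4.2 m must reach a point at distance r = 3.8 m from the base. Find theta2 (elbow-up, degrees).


cos(theta2) = (r^2 - L1^2 - L2^2) / (2*L1*L2)
cos(theta2) = (14.44 - 24.01 - 17.64) / 41.16
cos(theta2) = -0.661079
theta2 = 131.3822 degrees


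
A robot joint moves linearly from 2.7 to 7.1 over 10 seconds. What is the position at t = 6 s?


s = t/T = 6/10 = 0.6
p(t) = p0 + (pf-p0)*s
= 2.7 + (7.1 - 2.7) * 0.6
= 5.34


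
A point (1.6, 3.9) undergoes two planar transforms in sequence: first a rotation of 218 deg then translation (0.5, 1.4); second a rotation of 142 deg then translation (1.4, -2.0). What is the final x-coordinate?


After transform 1:
x1 = cos(218)*1.6 - sin(218)*3.9 + 0.5 = 1.6403
y1 = sin(218)*1.6 + cos(218)*3.9 + 1.4 = -2.6583
After transform 2:
x2 = cos(142)*1.6403 - sin(142)*-2.6583 + 1.4
= 1.7441


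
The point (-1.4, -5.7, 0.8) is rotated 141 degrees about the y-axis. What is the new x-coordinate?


Rotation about y-axis: x' = x*cos(theta) + z*sin(theta)
= -1.4 * -0.7771 + 0.8 * 0.6293
= 1.5915


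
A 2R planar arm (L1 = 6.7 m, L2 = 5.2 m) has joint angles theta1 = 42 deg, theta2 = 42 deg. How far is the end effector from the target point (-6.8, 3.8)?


End effector via forward kinematics:
x = L1*cos(t1) + L2*cos(t1+t2) = 5.5226
y = L1*sin(t1) + L2*sin(t1+t2) = 9.6547
Distance to target:
d = sqrt((-6.8 - 5.5226)^2 + (3.8 - 9.6547)^2)
= sqrt(151.8469 + 34.2774)
= 13.6427 m


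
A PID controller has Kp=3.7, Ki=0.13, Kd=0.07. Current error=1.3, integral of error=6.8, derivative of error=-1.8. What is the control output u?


u = Kp*e + Ki*int(e) + Kd*de/dt
= 3.7*1.3 + 0.13*6.8 + 0.07*(-1.8)
= 4.81 + 0.884 + -0.126
= 5.568


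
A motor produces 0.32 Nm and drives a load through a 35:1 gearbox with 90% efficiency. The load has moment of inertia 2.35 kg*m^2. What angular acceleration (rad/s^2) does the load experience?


tau_out = tau_motor * N * eta
= 0.32 * 35 * 0.9 = 10.08 Nm
alpha = tau_out / I = 10.08 / 2.35
= 4.2894 rad/s^2


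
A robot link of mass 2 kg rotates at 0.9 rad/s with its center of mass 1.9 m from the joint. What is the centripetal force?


F = m * omega^2 * r
= 2 * 0.9^2 * 1.9
= 2 * 0.81 * 1.9
= 3.078 N


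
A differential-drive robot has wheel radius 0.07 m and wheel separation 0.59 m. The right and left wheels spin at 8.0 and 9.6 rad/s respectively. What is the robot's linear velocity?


vR = r*wR = 0.07*8.0 = 0.56 m/s
vL = r*wL = 0.07*9.6 = 0.672 m/s
v = (vR+vL)/2 = 0.616 m/s
omega = (vR-vL)/L = -0.1898 rad/s
linear velocity = 0.616 m/s


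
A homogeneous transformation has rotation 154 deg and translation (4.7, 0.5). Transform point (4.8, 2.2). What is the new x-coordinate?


x' = cos(theta)*px - sin(theta)*py + tx
= -0.8988*4.8 - 0.4384*2.2 + 4.7
= -0.5786


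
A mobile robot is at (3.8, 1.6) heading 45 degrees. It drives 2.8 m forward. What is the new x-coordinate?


x_new = x0 + d*cos(theta)
= 3.8 + 2.8*cos(45)
= 3.8 + 1.9799
= 5.7799


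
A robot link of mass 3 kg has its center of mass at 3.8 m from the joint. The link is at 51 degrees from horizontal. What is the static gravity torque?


tau = m*g*L*cos(angle)
= 3 * 9.81 * 3.8 * cos(51 deg)
= 3 * 9.81 * 3.8 * 0.6293
= 70.3794 Nm


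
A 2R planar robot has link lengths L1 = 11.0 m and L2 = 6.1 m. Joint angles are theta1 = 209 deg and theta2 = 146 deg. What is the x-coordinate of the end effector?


Convert angles to radians: theta1 = 3.6477, theta2 = 2.5482
x = L1*cos(theta1) + L2*cos(theta1+theta2)
x = -9.6208 + 6.0768
x = -3.544


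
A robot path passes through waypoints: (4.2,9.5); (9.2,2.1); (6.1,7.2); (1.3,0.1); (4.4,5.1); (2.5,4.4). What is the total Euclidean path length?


Segment lengths:
  seg1 = sqrt((5.0)^2 + (-7.4)^2) = 8.9308
  seg2 = sqrt((-3.1)^2 + (5.1)^2) = 5.9682
  seg3 = sqrt((-4.8)^2 + (-7.1)^2) = 8.5703
  seg4 = sqrt((3.1)^2 + (5.0)^2) = 5.883
  seg5 = sqrt((-1.9)^2 + (-0.7)^2) = 2.0248
Total = 31.3773


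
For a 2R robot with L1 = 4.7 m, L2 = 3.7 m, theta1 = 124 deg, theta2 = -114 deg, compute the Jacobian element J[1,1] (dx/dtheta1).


J[1,1] = -L1*sin(t1) - L2*sin(t1+t2)
= -4.7*sin(124) - 3.7*sin(10)
= -4.539


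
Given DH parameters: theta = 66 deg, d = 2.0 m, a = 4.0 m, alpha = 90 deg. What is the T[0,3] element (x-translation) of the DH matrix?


T[0,3] = a * cos(theta)
= 4.0 * cos(66 deg)
= 4.0 * 0.4067
= 1.6269


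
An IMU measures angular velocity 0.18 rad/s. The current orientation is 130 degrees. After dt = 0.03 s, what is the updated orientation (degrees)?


delta_theta = w * dt = 0.18 * 0.03 = 0.0054 rad
= 0.3094 deg
theta_new = 130 + 0.3094 = 130.3094 deg


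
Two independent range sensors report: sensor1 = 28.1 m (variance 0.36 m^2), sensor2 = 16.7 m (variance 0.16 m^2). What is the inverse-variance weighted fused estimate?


w1 = (1/var1) / (1/var1 + 1/var2)
   = 2.7778 / (2.7778 + 6.25) = 0.3077
w2 = 1 - w1 = 0.6923
fused = w1*s1 + w2*s2 = 8.6462 + 11.5615
= 20.2077 m


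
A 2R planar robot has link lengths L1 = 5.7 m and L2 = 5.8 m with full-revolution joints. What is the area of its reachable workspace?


r_max = L1 + L2 = 11.5 m
r_min = |L1 - L2| = 0.1 m
Area = pi*(r_max^2 - r_min^2)
= pi*(132.25 - 0.01)
= pi * 132.24
= 415.4442 m^2


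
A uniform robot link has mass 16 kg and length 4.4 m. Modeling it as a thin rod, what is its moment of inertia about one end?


I = (1/3) * m * L^2
= (1/3) * 16 * 4.4^2
= 0.333333 * 16 * 19.36
= 103.2533 kg*m^2


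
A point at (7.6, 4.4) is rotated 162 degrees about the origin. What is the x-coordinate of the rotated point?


x' = x*cos(theta) - y*sin(theta)
cos(162 deg) = -0.9511, sin(162 deg) = 0.309
x' = 7.6 * -0.9511 - 4.4 * 0.309
= -7.228 - 1.3597
= -8.5877


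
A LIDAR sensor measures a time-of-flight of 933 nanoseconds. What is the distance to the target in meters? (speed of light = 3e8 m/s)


tof = 933 ns = 9.33e-07 s
dist = c * tof / 2
= 3e8 * 9.33e-07 / 2
= 139.95 m


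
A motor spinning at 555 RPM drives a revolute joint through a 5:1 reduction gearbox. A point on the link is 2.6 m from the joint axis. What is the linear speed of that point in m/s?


omega_motor = 555 * 2*pi/60 = 58.1195 rad/s
omega_joint = omega_motor / 5 = 11.6239 rad/s
v = omega_joint * r = 11.6239 * 2.6
= 30.2221 m/s


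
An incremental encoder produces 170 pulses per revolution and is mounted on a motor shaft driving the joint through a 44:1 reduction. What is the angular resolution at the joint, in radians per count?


counts per rev = 170
effective counts at joint = 170 * 44 = 7480
resolution = 2*pi / 7480
= 8.4000e-04 rad/count


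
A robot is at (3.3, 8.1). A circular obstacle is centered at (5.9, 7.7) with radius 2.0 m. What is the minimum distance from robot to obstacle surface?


center_dist = sqrt((3.3-5.9)^2 + (8.1-7.7)^2)
= sqrt(6.76 + 0.16)
= 2.6306
min_dist = center_dist - radius = 2.6306 - 2.0 = 0.6306 m


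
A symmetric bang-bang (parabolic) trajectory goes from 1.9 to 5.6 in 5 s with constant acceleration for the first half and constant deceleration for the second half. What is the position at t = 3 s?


Symmetric rest-to-rest: each phase covers (pf-p0)/2 in time T/2. 0.5*a*(T/2)^2 = (pf-p0)/2 => a = 4*(pf-p0)/T^2
a = 4*(5.6-1.9)/5^2 = 0.592
t = 3 is in the deceleration phase (t > T/2).
p = pf - 0.5*a*(T-t)^2 = 5.6 - 0.5*0.592*2^2
= 4.416


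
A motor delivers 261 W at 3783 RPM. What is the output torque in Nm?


omega = 3783 * 2*pi/60 = 396.1548 rad/s
tau = P / omega = 261 / 396.1548
= 0.6588 Nm


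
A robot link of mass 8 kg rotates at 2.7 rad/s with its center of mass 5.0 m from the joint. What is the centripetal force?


F = m * omega^2 * r
= 8 * 2.7^2 * 5.0
= 8 * 7.29 * 5.0
= 291.6 N


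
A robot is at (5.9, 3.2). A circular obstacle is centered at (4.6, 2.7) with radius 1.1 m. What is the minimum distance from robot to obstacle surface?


center_dist = sqrt((5.9-4.6)^2 + (3.2-2.7)^2)
= sqrt(1.69 + 0.25)
= 1.3928
min_dist = center_dist - radius = 1.3928 - 1.1 = 0.2928 m


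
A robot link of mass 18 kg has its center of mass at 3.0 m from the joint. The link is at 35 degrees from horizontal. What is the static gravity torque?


tau = m*g*L*cos(angle)
= 18 * 9.81 * 3.0 * cos(35 deg)
= 18 * 9.81 * 3.0 * 0.8192
= 433.9376 Nm


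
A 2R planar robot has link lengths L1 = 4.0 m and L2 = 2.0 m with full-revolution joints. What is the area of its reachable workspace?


r_max = L1 + L2 = 6.0 m
r_min = |L1 - L2| = 2.0 m
Area = pi*(r_max^2 - r_min^2)
= pi*(36.0 - 4.0)
= pi * 32.0
= 100.531 m^2


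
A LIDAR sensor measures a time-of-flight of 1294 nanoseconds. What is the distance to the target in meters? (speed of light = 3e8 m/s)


tof = 1294 ns = 1.294e-06 s
dist = c * tof / 2
= 3e8 * 1.294e-06 / 2
= 194.1 m


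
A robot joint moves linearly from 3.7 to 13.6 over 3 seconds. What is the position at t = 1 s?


s = t/T = 1/3 = 0.3333
p(t) = p0 + (pf-p0)*s
= 3.7 + (13.6 - 3.7) * 0.3333
= 7.0


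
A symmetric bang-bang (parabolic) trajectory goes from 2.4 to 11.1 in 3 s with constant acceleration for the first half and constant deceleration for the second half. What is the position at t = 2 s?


Symmetric rest-to-rest: each phase covers (pf-p0)/2 in time T/2. 0.5*a*(T/2)^2 = (pf-p0)/2 => a = 4*(pf-p0)/T^2
a = 4*(11.1-2.4)/3^2 = 3.8667
t = 2 is in the deceleration phase (t > T/2).
p = pf - 0.5*a*(T-t)^2 = 11.1 - 0.5*3.8667*1^2
= 9.1667


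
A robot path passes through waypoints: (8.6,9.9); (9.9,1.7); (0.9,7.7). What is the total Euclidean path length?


Segment lengths:
  seg1 = sqrt((1.3)^2 + (-8.2)^2) = 8.3024
  seg2 = sqrt((-9.0)^2 + (6.0)^2) = 10.8167
Total = 19.1191


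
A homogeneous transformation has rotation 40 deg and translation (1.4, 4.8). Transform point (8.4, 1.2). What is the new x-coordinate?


x' = cos(theta)*px - sin(theta)*py + tx
= 0.766*8.4 - 0.6428*1.2 + 1.4
= 7.0634


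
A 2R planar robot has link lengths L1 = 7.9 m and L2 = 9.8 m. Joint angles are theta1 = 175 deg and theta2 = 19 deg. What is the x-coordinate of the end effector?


Convert angles to radians: theta1 = 3.0543, theta2 = 0.3316
x = L1*cos(theta1) + L2*cos(theta1+theta2)
x = -7.8699 + -9.5089
x = -17.3788


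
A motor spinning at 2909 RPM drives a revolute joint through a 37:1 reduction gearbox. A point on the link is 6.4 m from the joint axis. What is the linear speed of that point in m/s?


omega_motor = 2909 * 2*pi/60 = 304.6298 rad/s
omega_joint = omega_motor / 37 = 8.2332 rad/s
v = omega_joint * r = 8.2332 * 6.4
= 52.6927 m/s


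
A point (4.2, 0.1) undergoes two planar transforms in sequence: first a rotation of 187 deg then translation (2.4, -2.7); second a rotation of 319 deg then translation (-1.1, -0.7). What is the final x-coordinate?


After transform 1:
x1 = cos(187)*4.2 - sin(187)*0.1 + 2.4 = -1.7565
y1 = sin(187)*4.2 + cos(187)*0.1 + -2.7 = -3.3111
After transform 2:
x2 = cos(319)*-1.7565 - sin(319)*-3.3111 + -1.1
= -4.5979


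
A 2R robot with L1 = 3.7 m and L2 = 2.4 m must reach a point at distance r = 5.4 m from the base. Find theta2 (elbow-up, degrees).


cos(theta2) = (r^2 - L1^2 - L2^2) / (2*L1*L2)
cos(theta2) = (29.16 - 13.69 - 5.76) / 17.76
cos(theta2) = 0.546734
theta2 = 56.8567 degrees


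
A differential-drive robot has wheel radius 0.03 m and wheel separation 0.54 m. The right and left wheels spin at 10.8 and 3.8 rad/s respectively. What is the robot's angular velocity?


vR = r*wR = 0.03*10.8 = 0.324 m/s
vL = r*wL = 0.03*3.8 = 0.114 m/s
v = (vR+vL)/2 = 0.219 m/s
omega = (vR-vL)/L = 0.3889 rad/s
angular velocity = 0.3889 rad/s


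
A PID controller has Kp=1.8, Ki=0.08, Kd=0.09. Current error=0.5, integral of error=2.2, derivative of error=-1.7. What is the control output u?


u = Kp*e + Ki*int(e) + Kd*de/dt
= 1.8*0.5 + 0.08*2.2 + 0.09*(-1.7)
= 0.9 + 0.176 + -0.153
= 0.923


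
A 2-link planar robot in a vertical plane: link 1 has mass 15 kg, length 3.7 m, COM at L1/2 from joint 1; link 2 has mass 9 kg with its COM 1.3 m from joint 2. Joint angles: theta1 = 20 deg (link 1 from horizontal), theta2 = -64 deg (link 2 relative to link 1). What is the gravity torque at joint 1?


Horizontal distance from joint 1 to link-1 COM:
  x_c1 = (L1/2)*cos(t1) = 1.85 * 0.9397 = 1.7384 m
Horizontal distance from joint 1 to link-2 COM:
  x_c2 = L1*cos(t1) + Lc2*cos(t1+t2)
       = 3.7*0.9397 + 1.3*0.7193 = 4.412 m
tau1 = m1*g*x_c1 + m2*g*x_c2
     = 15*9.81*1.7384 + 9*9.81*4.412
     = 255.8102 + 389.5359
     = 645.346 Nm


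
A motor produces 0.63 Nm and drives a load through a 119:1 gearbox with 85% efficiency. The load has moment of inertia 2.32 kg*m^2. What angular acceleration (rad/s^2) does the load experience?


tau_out = tau_motor * N * eta
= 0.63 * 119 * 0.85 = 63.7245 Nm
alpha = tau_out / I = 63.7245 / 2.32
= 27.4675 rad/s^2


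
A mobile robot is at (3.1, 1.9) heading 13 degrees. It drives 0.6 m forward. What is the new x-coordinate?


x_new = x0 + d*cos(theta)
= 3.1 + 0.6*cos(13)
= 3.1 + 0.5846
= 3.6846


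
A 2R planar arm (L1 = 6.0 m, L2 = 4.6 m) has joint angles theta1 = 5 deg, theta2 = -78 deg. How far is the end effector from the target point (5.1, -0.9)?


End effector via forward kinematics:
x = L1*cos(t1) + L2*cos(t1+t2) = 7.3221
y = L1*sin(t1) + L2*sin(t1+t2) = -3.8761
Distance to target:
d = sqrt((5.1 - 7.3221)^2 + (-0.9 - -3.8761)^2)
= sqrt(4.9376 + 8.857)
= 3.7141 m


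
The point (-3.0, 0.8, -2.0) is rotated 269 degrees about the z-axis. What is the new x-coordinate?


Rotation about z-axis: x' = x*cos(theta) - y*sin(theta)
= -3.0 * -0.0175 - 0.8 * -0.9998
= 0.8522


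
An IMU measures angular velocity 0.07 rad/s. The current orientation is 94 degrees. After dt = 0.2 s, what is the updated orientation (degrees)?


delta_theta = w * dt = 0.07 * 0.2 = 0.014 rad
= 0.8021 deg
theta_new = 94 + 0.8021 = 94.8021 deg


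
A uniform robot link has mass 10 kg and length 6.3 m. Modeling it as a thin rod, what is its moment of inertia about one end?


I = (1/3) * m * L^2
= (1/3) * 10 * 6.3^2
= 0.333333 * 10 * 39.69
= 132.3 kg*m^2


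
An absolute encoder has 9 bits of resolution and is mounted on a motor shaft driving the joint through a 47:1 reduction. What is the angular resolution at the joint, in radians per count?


counts = 2^9 = 512
effective counts at joint = 512 * 47 = 24064
resolution = 2*pi / 24064
= 2.6110e-04 rad/count


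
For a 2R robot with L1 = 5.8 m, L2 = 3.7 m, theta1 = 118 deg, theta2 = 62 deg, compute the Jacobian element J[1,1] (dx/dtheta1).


J[1,1] = -L1*sin(t1) - L2*sin(t1+t2)
= -5.8*sin(118) - 3.7*sin(180)
= -5.1211


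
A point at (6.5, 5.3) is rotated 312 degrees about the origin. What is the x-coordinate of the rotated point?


x' = x*cos(theta) - y*sin(theta)
cos(312 deg) = 0.6691, sin(312 deg) = -0.7431
x' = 6.5 * 0.6691 - 5.3 * -0.7431
= 4.3493 - -3.9387
= 8.288


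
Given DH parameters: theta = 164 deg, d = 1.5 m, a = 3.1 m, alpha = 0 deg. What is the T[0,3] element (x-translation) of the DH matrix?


T[0,3] = a * cos(theta)
= 3.1 * cos(164 deg)
= 3.1 * -0.9613
= -2.9799


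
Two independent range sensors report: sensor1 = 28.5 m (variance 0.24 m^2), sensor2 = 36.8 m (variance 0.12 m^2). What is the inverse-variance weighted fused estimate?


w1 = (1/var1) / (1/var1 + 1/var2)
   = 4.1667 / (4.1667 + 8.3333) = 0.3333
w2 = 1 - w1 = 0.6667
fused = w1*s1 + w2*s2 = 9.5 + 24.5333
= 34.0333 m


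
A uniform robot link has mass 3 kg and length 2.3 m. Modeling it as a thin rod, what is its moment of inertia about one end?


I = (1/3) * m * L^2
= (1/3) * 3 * 2.3^2
= 0.333333 * 3 * 5.29
= 5.29 kg*m^2


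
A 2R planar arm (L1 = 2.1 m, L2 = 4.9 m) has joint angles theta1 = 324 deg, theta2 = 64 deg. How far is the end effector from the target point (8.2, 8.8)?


End effector via forward kinematics:
x = L1*cos(t1) + L2*cos(t1+t2) = 6.0254
y = L1*sin(t1) + L2*sin(t1+t2) = 1.0661
Distance to target:
d = sqrt((8.2 - 6.0254)^2 + (8.8 - 1.0661)^2)
= sqrt(4.729 + 59.8138)
= 8.0339 m


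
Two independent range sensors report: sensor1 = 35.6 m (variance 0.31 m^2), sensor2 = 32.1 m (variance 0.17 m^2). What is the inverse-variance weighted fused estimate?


w1 = (1/var1) / (1/var1 + 1/var2)
   = 3.2258 / (3.2258 + 5.8824) = 0.3542
w2 = 1 - w1 = 0.6458
fused = w1*s1 + w2*s2 = 12.6083 + 20.7312
= 33.3396 m


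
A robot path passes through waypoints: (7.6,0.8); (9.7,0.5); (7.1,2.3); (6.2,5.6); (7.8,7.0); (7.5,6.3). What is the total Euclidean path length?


Segment lengths:
  seg1 = sqrt((2.1)^2 + (-0.3)^2) = 2.1213
  seg2 = sqrt((-2.6)^2 + (1.8)^2) = 3.1623
  seg3 = sqrt((-0.9)^2 + (3.3)^2) = 3.4205
  seg4 = sqrt((1.6)^2 + (1.4)^2) = 2.126
  seg5 = sqrt((-0.3)^2 + (-0.7)^2) = 0.7616
Total = 11.5917


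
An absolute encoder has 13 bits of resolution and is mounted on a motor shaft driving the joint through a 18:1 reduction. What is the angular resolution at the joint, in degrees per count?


counts = 2^13 = 8192
effective counts at joint = 8192 * 18 = 147456
resolution = 360 / 147456
= 0.0024 deg/count


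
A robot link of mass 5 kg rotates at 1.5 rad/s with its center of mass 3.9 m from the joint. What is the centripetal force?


F = m * omega^2 * r
= 5 * 1.5^2 * 3.9
= 5 * 2.25 * 3.9
= 43.875 N


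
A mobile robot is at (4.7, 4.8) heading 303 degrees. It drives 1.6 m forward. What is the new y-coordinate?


y_new = y0 + d*sin(theta)
= 4.8 + 1.6*sin(303)
= 4.8 + -1.3419
= 3.4581


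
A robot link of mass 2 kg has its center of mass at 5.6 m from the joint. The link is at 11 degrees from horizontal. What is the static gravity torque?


tau = m*g*L*cos(angle)
= 2 * 9.81 * 5.6 * cos(11 deg)
= 2 * 9.81 * 5.6 * 0.9816
= 107.8533 Nm


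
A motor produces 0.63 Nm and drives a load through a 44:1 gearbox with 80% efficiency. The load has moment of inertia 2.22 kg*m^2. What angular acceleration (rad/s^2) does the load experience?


tau_out = tau_motor * N * eta
= 0.63 * 44 * 0.8 = 22.176 Nm
alpha = tau_out / I = 22.176 / 2.22
= 9.9892 rad/s^2


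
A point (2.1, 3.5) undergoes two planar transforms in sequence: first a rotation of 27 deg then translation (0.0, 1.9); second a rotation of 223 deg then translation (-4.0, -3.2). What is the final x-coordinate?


After transform 1:
x1 = cos(27)*2.1 - sin(27)*3.5 + 0.0 = 0.2821
y1 = sin(27)*2.1 + cos(27)*3.5 + 1.9 = 5.9719
After transform 2:
x2 = cos(223)*0.2821 - sin(223)*5.9719 + -4.0
= -0.1335


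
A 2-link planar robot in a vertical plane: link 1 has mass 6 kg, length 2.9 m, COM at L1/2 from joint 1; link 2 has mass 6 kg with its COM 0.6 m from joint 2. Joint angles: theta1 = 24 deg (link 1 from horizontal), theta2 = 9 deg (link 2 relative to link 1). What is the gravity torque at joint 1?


Horizontal distance from joint 1 to link-1 COM:
  x_c1 = (L1/2)*cos(t1) = 1.45 * 0.9135 = 1.3246 m
Horizontal distance from joint 1 to link-2 COM:
  x_c2 = L1*cos(t1) + Lc2*cos(t1+t2)
       = 2.9*0.9135 + 0.6*0.8387 = 3.1525 m
tau1 = m1*g*x_c1 + m2*g*x_c2
     = 6*9.81*1.3246 + 6*9.81*3.1525
     = 77.9684 + 185.5552
     = 263.5236 Nm


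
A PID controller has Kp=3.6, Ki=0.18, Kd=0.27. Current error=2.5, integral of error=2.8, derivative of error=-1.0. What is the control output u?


u = Kp*e + Ki*int(e) + Kd*de/dt
= 3.6*2.5 + 0.18*2.8 + 0.27*(-1.0)
= 9.0 + 0.504 + -0.27
= 9.234


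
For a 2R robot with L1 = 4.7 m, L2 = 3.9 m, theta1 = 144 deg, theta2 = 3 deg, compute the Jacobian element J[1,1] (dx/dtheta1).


J[1,1] = -L1*sin(t1) - L2*sin(t1+t2)
= -4.7*sin(144) - 3.9*sin(147)
= -4.8867


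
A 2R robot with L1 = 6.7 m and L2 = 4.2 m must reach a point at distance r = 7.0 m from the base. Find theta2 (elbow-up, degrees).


cos(theta2) = (r^2 - L1^2 - L2^2) / (2*L1*L2)
cos(theta2) = (49.0 - 44.89 - 17.64) / 56.28
cos(theta2) = -0.240405
theta2 = 103.9105 degrees


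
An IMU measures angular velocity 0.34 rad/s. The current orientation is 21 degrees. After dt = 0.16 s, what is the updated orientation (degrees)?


delta_theta = w * dt = 0.34 * 0.16 = 0.0544 rad
= 3.1169 deg
theta_new = 21 + 3.1169 = 24.1169 deg


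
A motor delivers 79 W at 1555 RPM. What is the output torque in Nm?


omega = 1555 * 2*pi/60 = 162.8392 rad/s
tau = P / omega = 79 / 162.8392
= 0.4851 Nm


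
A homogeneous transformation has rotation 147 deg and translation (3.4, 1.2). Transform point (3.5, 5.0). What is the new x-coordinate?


x' = cos(theta)*px - sin(theta)*py + tx
= -0.8387*3.5 - 0.5446*5.0 + 3.4
= -2.2585


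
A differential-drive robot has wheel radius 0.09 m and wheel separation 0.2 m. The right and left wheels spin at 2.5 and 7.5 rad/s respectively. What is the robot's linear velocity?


vR = r*wR = 0.09*2.5 = 0.225 m/s
vL = r*wL = 0.09*7.5 = 0.675 m/s
v = (vR+vL)/2 = 0.45 m/s
omega = (vR-vL)/L = -2.25 rad/s
linear velocity = 0.45 m/s


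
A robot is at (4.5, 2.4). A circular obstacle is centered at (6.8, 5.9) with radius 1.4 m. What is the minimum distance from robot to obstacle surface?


center_dist = sqrt((4.5-6.8)^2 + (2.4-5.9)^2)
= sqrt(5.29 + 12.25)
= 4.1881
min_dist = center_dist - radius = 4.1881 - 1.4 = 2.7881 m


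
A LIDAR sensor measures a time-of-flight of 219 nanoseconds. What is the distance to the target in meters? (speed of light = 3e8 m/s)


tof = 219 ns = 2.19e-07 s
dist = c * tof / 2
= 3e8 * 2.19e-07 / 2
= 32.85 m


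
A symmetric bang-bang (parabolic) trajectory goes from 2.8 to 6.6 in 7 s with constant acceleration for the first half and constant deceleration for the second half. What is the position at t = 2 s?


Symmetric rest-to-rest: each phase covers (pf-p0)/2 in time T/2. 0.5*a*(T/2)^2 = (pf-p0)/2 => a = 4*(pf-p0)/T^2
a = 4*(6.6-2.8)/7^2 = 0.3102
t = 2 is in the acceleration phase (t <= T/2).
p = p0 + 0.5*a*t^2 = 2.8 + 0.5*0.3102*2^2
= 3.4204


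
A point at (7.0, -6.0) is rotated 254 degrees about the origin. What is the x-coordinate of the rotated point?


x' = x*cos(theta) - y*sin(theta)
cos(254 deg) = -0.2756, sin(254 deg) = -0.9613
x' = 7.0 * -0.2756 - -6.0 * -0.9613
= -1.9295 - 5.7676
= -7.697


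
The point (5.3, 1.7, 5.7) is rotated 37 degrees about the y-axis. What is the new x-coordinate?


Rotation about y-axis: x' = x*cos(theta) + z*sin(theta)
= 5.3 * 0.7986 + 5.7 * 0.6018
= 7.6631


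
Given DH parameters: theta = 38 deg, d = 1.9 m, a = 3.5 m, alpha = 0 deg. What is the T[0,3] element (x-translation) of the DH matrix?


T[0,3] = a * cos(theta)
= 3.5 * cos(38 deg)
= 3.5 * 0.788
= 2.758


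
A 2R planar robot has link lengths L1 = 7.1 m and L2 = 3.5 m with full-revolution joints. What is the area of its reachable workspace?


r_max = L1 + L2 = 10.6 m
r_min = |L1 - L2| = 3.6 m
Area = pi*(r_max^2 - r_min^2)
= pi*(112.36 - 12.96)
= pi * 99.4
= 312.2743 m^2


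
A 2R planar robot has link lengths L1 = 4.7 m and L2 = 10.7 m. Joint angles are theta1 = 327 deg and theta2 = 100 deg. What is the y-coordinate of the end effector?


Convert angles to radians: theta1 = 5.7072, theta2 = 1.7453
y = L1*sin(theta1) + L2*sin(theta1+theta2)
y = -2.5598 + 9.8494
y = 7.2896


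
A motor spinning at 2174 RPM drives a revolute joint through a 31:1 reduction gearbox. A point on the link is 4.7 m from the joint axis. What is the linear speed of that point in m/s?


omega_motor = 2174 * 2*pi/60 = 227.6607 rad/s
omega_joint = omega_motor / 31 = 7.3439 rad/s
v = omega_joint * r = 7.3439 * 4.7
= 34.5163 m/s


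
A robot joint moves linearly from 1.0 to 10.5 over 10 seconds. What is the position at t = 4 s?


s = t/T = 4/10 = 0.4
p(t) = p0 + (pf-p0)*s
= 1.0 + (10.5 - 1.0) * 0.4
= 4.8


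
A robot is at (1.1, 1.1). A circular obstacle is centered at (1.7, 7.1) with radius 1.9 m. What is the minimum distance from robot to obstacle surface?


center_dist = sqrt((1.1-1.7)^2 + (1.1-7.1)^2)
= sqrt(0.36 + 36.0)
= 6.0299
min_dist = center_dist - radius = 6.0299 - 1.9 = 4.1299 m


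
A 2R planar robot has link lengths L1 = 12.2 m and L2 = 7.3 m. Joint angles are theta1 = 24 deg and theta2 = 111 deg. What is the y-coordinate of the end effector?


Convert angles to radians: theta1 = 0.4189, theta2 = 1.9373
y = L1*sin(theta1) + L2*sin(theta1+theta2)
y = 4.9622 + 5.1619
y = 10.1241


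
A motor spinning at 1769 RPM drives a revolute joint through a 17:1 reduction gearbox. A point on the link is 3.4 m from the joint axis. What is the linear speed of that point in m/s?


omega_motor = 1769 * 2*pi/60 = 185.2492 rad/s
omega_joint = omega_motor / 17 = 10.897 rad/s
v = omega_joint * r = 10.897 * 3.4
= 37.0498 m/s


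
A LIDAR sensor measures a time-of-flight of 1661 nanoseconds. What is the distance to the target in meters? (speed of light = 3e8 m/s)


tof = 1661 ns = 1.661e-06 s
dist = c * tof / 2
= 3e8 * 1.661e-06 / 2
= 249.15 m


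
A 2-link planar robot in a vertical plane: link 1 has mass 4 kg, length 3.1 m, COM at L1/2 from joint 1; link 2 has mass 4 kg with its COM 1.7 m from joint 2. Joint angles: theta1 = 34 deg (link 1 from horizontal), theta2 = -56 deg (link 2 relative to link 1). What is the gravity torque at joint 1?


Horizontal distance from joint 1 to link-1 COM:
  x_c1 = (L1/2)*cos(t1) = 1.55 * 0.829 = 1.285 m
Horizontal distance from joint 1 to link-2 COM:
  x_c2 = L1*cos(t1) + Lc2*cos(t1+t2)
       = 3.1*0.829 + 1.7*0.9272 = 4.1462 m
tau1 = m1*g*x_c1 + m2*g*x_c2
     = 4*9.81*1.285 + 4*9.81*4.1462
     = 50.4237 + 162.698
     = 213.1218 Nm


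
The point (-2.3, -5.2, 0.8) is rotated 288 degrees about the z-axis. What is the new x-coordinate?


Rotation about z-axis: x' = x*cos(theta) - y*sin(theta)
= -2.3 * 0.309 - -5.2 * -0.9511
= -5.6562


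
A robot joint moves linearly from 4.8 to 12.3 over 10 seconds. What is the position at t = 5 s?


s = t/T = 5/10 = 0.5
p(t) = p0 + (pf-p0)*s
= 4.8 + (12.3 - 4.8) * 0.5
= 8.55


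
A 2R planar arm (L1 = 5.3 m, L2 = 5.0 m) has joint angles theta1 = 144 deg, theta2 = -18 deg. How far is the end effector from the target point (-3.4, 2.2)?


End effector via forward kinematics:
x = L1*cos(t1) + L2*cos(t1+t2) = -7.2267
y = L1*sin(t1) + L2*sin(t1+t2) = 7.1603
Distance to target:
d = sqrt((-3.4 - -7.2267)^2 + (2.2 - 7.1603)^2)
= sqrt(14.6438 + 24.605)
= 6.2649 m


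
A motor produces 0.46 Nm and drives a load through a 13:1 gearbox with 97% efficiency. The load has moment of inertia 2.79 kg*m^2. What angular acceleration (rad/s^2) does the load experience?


tau_out = tau_motor * N * eta
= 0.46 * 13 * 0.97 = 5.8006 Nm
alpha = tau_out / I = 5.8006 / 2.79
= 2.0791 rad/s^2


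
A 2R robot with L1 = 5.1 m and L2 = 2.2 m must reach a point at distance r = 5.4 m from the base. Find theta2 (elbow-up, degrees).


cos(theta2) = (r^2 - L1^2 - L2^2) / (2*L1*L2)
cos(theta2) = (29.16 - 26.01 - 4.84) / 22.44
cos(theta2) = -0.075312
theta2 = 94.3191 degrees


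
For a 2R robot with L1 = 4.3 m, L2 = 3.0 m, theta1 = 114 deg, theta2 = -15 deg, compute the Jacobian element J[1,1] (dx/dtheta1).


J[1,1] = -L1*sin(t1) - L2*sin(t1+t2)
= -4.3*sin(114) - 3.0*sin(99)
= -6.8913


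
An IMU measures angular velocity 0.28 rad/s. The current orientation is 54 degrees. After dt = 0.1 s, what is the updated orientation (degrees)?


delta_theta = w * dt = 0.28 * 0.1 = 0.028 rad
= 1.6043 deg
theta_new = 54 + 1.6043 = 55.6043 deg


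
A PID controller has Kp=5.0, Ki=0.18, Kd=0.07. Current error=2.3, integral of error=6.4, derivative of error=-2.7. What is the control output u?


u = Kp*e + Ki*int(e) + Kd*de/dt
= 5.0*2.3 + 0.18*6.4 + 0.07*(-2.7)
= 11.5 + 1.152 + -0.189
= 12.463


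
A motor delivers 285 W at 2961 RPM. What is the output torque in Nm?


omega = 2961 * 2*pi/60 = 310.0752 rad/s
tau = P / omega = 285 / 310.0752
= 0.9191 Nm


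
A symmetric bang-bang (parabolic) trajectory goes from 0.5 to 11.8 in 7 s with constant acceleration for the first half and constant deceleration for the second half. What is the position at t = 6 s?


Symmetric rest-to-rest: each phase covers (pf-p0)/2 in time T/2. 0.5*a*(T/2)^2 = (pf-p0)/2 => a = 4*(pf-p0)/T^2
a = 4*(11.8-0.5)/7^2 = 0.9224
t = 6 is in the deceleration phase (t > T/2).
p = pf - 0.5*a*(T-t)^2 = 11.8 - 0.5*0.9224*1^2
= 11.3388


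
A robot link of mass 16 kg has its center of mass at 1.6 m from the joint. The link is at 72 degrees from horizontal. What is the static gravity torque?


tau = m*g*L*cos(angle)
= 16 * 9.81 * 1.6 * cos(72 deg)
= 16 * 9.81 * 1.6 * 0.309
= 77.6053 Nm


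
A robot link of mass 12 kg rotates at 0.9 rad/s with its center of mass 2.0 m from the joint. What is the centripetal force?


F = m * omega^2 * r
= 12 * 0.9^2 * 2.0
= 12 * 0.81 * 2.0
= 19.44 N


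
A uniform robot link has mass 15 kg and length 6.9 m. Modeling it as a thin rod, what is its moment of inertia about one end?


I = (1/3) * m * L^2
= (1/3) * 15 * 6.9^2
= 0.333333 * 15 * 47.61
= 238.05 kg*m^2


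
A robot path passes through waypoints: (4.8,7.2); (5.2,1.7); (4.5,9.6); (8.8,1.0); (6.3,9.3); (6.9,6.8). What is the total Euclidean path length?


Segment lengths:
  seg1 = sqrt((0.4)^2 + (-5.5)^2) = 5.5145
  seg2 = sqrt((-0.7)^2 + (7.9)^2) = 7.931
  seg3 = sqrt((4.3)^2 + (-8.6)^2) = 9.6151
  seg4 = sqrt((-2.5)^2 + (8.3)^2) = 8.6683
  seg5 = sqrt((0.6)^2 + (-2.5)^2) = 2.571
Total = 34.2999


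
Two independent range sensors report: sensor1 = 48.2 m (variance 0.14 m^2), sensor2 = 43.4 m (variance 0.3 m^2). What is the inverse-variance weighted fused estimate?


w1 = (1/var1) / (1/var1 + 1/var2)
   = 7.1429 / (7.1429 + 3.3333) = 0.6818
w2 = 1 - w1 = 0.3182
fused = w1*s1 + w2*s2 = 32.8636 + 13.8091
= 46.6727 m


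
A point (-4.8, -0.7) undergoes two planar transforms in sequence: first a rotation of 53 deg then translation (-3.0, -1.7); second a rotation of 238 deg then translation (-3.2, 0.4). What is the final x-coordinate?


After transform 1:
x1 = cos(53)*-4.8 - sin(53)*-0.7 + -3.0 = -5.3297
y1 = sin(53)*-4.8 + cos(53)*-0.7 + -1.7 = -5.9547
After transform 2:
x2 = cos(238)*-5.3297 - sin(238)*-5.9547 + -3.2
= -5.4256


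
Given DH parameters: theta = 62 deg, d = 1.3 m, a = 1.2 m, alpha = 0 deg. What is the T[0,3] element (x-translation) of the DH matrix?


T[0,3] = a * cos(theta)
= 1.2 * cos(62 deg)
= 1.2 * 0.4695
= 0.5634


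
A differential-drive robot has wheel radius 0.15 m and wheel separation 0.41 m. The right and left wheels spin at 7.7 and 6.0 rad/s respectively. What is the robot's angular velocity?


vR = r*wR = 0.15*7.7 = 1.155 m/s
vL = r*wL = 0.15*6.0 = 0.9 m/s
v = (vR+vL)/2 = 1.0275 m/s
omega = (vR-vL)/L = 0.622 rad/s
angular velocity = 0.622 rad/s


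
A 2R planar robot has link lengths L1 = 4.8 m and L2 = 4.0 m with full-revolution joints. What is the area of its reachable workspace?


r_max = L1 + L2 = 8.8 m
r_min = |L1 - L2| = 0.8 m
Area = pi*(r_max^2 - r_min^2)
= pi*(77.44 - 0.64)
= pi * 76.8
= 241.2743 m^2


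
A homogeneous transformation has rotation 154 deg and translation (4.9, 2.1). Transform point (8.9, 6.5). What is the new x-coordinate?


x' = cos(theta)*px - sin(theta)*py + tx
= -0.8988*8.9 - 0.4384*6.5 + 4.9
= -5.9487


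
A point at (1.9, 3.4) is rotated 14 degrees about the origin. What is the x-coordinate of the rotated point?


x' = x*cos(theta) - y*sin(theta)
cos(14 deg) = 0.9703, sin(14 deg) = 0.2419
x' = 1.9 * 0.9703 - 3.4 * 0.2419
= 1.8436 - 0.8225
= 1.021


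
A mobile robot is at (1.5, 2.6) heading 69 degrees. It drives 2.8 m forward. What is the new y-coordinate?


y_new = y0 + d*sin(theta)
= 2.6 + 2.8*sin(69)
= 2.6 + 2.614
= 5.214


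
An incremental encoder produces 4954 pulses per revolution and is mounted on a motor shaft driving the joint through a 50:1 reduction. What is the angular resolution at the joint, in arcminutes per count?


counts per rev = 4954
effective counts at joint = 4954 * 50 = 247700
resolution = 360*60 / 247700
= 0.0872 arcmin/count


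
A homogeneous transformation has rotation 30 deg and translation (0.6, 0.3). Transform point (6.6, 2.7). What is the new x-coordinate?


x' = cos(theta)*px - sin(theta)*py + tx
= 0.866*6.6 - 0.5*2.7 + 0.6
= 4.9658


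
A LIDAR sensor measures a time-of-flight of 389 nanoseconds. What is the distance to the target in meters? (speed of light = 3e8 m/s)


tof = 389 ns = 3.89e-07 s
dist = c * tof / 2
= 3e8 * 3.89e-07 / 2
= 58.35 m


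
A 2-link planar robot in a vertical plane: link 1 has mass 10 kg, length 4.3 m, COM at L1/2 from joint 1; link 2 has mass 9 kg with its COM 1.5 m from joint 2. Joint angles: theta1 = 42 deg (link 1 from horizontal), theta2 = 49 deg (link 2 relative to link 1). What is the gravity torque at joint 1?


Horizontal distance from joint 1 to link-1 COM:
  x_c1 = (L1/2)*cos(t1) = 2.15 * 0.7431 = 1.5978 m
Horizontal distance from joint 1 to link-2 COM:
  x_c2 = L1*cos(t1) + Lc2*cos(t1+t2)
       = 4.3*0.7431 + 1.5*-0.0175 = 3.1693 m
tau1 = m1*g*x_c1 + m2*g*x_c2
     = 10*9.81*1.5978 + 9*9.81*3.1693
     = 156.7404 + 279.8214
     = 436.5618 Nm


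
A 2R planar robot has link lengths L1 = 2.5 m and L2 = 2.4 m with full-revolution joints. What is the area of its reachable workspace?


r_max = L1 + L2 = 4.9 m
r_min = |L1 - L2| = 0.1 m
Area = pi*(r_max^2 - r_min^2)
= pi*(24.01 - 0.01)
= pi * 24.0
= 75.3982 m^2


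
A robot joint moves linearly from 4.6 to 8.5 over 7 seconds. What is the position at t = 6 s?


s = t/T = 6/7 = 0.8571
p(t) = p0 + (pf-p0)*s
= 4.6 + (8.5 - 4.6) * 0.8571
= 7.9429


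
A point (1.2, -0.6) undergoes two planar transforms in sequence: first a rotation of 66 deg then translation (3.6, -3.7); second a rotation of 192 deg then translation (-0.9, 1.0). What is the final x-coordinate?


After transform 1:
x1 = cos(66)*1.2 - sin(66)*-0.6 + 3.6 = 4.6362
y1 = sin(66)*1.2 + cos(66)*-0.6 + -3.7 = -2.8478
After transform 2:
x2 = cos(192)*4.6362 - sin(192)*-2.8478 + -0.9
= -6.027


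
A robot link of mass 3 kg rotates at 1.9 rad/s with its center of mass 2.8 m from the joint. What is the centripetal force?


F = m * omega^2 * r
= 3 * 1.9^2 * 2.8
= 3 * 3.61 * 2.8
= 30.324 N


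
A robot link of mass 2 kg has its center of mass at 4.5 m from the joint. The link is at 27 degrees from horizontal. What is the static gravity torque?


tau = m*g*L*cos(angle)
= 2 * 9.81 * 4.5 * cos(27 deg)
= 2 * 9.81 * 4.5 * 0.891
= 78.667 Nm


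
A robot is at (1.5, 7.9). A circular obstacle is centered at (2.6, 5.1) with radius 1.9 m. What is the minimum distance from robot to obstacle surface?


center_dist = sqrt((1.5-2.6)^2 + (7.9-5.1)^2)
= sqrt(1.21 + 7.84)
= 3.0083
min_dist = center_dist - radius = 3.0083 - 1.9 = 1.1083 m


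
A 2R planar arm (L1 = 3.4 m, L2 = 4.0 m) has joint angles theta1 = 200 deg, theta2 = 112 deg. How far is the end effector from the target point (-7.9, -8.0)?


End effector via forward kinematics:
x = L1*cos(t1) + L2*cos(t1+t2) = -0.5184
y = L1*sin(t1) + L2*sin(t1+t2) = -4.1354
Distance to target:
d = sqrt((-7.9 - -0.5184)^2 + (-8.0 - -4.1354)^2)
= sqrt(54.4875 + 14.9348)
= 8.332 m


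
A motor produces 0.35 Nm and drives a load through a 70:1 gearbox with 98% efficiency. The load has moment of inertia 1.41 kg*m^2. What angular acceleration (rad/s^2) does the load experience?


tau_out = tau_motor * N * eta
= 0.35 * 70 * 0.98 = 24.01 Nm
alpha = tau_out / I = 24.01 / 1.41
= 17.0284 rad/s^2


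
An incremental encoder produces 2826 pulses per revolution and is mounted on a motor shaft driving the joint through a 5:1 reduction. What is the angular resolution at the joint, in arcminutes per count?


counts per rev = 2826
effective counts at joint = 2826 * 5 = 14130
resolution = 360*60 / 14130
= 1.5287 arcmin/count


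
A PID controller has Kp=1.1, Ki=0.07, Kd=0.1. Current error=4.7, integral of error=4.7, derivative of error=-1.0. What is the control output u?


u = Kp*e + Ki*int(e) + Kd*de/dt
= 1.1*4.7 + 0.07*4.7 + 0.1*(-1.0)
= 5.17 + 0.329 + -0.1
= 5.399


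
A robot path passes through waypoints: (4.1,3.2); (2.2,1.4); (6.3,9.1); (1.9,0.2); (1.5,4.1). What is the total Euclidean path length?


Segment lengths:
  seg1 = sqrt((-1.9)^2 + (-1.8)^2) = 2.6173
  seg2 = sqrt((4.1)^2 + (7.7)^2) = 8.7235
  seg3 = sqrt((-4.4)^2 + (-8.9)^2) = 9.9282
  seg4 = sqrt((-0.4)^2 + (3.9)^2) = 3.9205
Total = 25.1895


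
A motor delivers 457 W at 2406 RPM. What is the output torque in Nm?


omega = 2406 * 2*pi/60 = 251.9557 rad/s
tau = P / omega = 457 / 251.9557
= 1.8138 Nm


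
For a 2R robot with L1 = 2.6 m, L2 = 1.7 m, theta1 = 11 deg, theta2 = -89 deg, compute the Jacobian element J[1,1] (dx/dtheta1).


J[1,1] = -L1*sin(t1) - L2*sin(t1+t2)
= -2.6*sin(11) - 1.7*sin(-78)
= 1.1667


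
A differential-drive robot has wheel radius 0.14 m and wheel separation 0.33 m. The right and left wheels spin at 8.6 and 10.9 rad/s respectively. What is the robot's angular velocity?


vR = r*wR = 0.14*8.6 = 1.204 m/s
vL = r*wL = 0.14*10.9 = 1.526 m/s
v = (vR+vL)/2 = 1.365 m/s
omega = (vR-vL)/L = -0.9758 rad/s
angular velocity = -0.9758 rad/s


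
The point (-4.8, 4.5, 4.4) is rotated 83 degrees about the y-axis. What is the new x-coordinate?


Rotation about y-axis: x' = x*cos(theta) + z*sin(theta)
= -4.8 * 0.1219 + 4.4 * 0.9925
= 3.7822


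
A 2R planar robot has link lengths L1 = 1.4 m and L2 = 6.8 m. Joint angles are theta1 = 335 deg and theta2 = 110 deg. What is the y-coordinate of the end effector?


Convert angles to radians: theta1 = 5.8469, theta2 = 1.9199
y = L1*sin(theta1) + L2*sin(theta1+theta2)
y = -0.5917 + 6.7741
y = 6.1825


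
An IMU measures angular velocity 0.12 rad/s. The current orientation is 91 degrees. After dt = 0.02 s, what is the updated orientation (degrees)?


delta_theta = w * dt = 0.12 * 0.02 = 0.0024 rad
= 0.1375 deg
theta_new = 91 + 0.1375 = 91.1375 deg


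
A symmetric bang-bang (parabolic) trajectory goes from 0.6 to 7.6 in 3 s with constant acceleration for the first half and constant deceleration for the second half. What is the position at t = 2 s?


Symmetric rest-to-rest: each phase covers (pf-p0)/2 in time T/2. 0.5*a*(T/2)^2 = (pf-p0)/2 => a = 4*(pf-p0)/T^2
a = 4*(7.6-0.6)/3^2 = 3.1111
t = 2 is in the deceleration phase (t > T/2).
p = pf - 0.5*a*(T-t)^2 = 7.6 - 0.5*3.1111*1^2
= 6.0444
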